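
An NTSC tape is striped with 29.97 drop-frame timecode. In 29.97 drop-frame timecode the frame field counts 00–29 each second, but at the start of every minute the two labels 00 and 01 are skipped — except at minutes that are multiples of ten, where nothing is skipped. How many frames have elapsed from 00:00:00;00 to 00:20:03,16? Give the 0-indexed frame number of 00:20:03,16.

36070

Complete 10-minute blocks: 2, each 17982 frames → 35964.
Remaining 0 whole minutes in the current block: 0 frames.
Within the current minute: 3 × 30 + 16 = 106. Total = 35964 + 0 + 106 = 36070.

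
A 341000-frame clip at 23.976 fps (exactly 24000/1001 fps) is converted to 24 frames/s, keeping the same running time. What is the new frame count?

341341 frames

Target frames = source frames × (target rate / source rate) = 341000 × (24)/(24000/1001) = 341000 × 1001/1000 = 341341.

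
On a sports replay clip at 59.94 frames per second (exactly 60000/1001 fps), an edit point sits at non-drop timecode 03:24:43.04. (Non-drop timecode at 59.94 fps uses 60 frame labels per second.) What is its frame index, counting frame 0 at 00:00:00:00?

736984

Total seconds to the label: (3 × 3600 + 24 × 60 + 43) = 12283.
Frame index = 12283 × 60 + 4 = 736984.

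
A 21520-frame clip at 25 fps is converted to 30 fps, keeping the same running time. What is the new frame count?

Target frames = source frames × (target rate / source rate) = 21520 × (30)/(25) = 21520 × 6/5 = 25824.

25824 frames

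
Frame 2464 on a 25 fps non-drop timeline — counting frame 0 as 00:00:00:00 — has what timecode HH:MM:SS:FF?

00:01:38:14

2464 ÷ 25 = 98 full seconds, remainder 14 frames.
98 s = 0 h 1 min 38 s.
Timecode: 00:01:38:14.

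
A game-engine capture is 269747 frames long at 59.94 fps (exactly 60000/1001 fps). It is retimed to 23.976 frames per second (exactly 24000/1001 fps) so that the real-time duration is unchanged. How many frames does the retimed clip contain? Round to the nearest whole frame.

107899 frames

Frames at target rate = 269747 × (24000/1001) / (60000/1001) = 539494/5 ≈ 107898.800.
Nearest whole frame: 107899.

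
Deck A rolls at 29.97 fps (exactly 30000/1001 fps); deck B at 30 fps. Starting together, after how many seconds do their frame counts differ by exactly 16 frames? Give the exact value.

The gap grows by |30 − 30000/1001| = 30/1001 frames per second.
Time for a 16-frame gap: 16 ÷ (30/1001) = 8008/15 s.

8008/15 seconds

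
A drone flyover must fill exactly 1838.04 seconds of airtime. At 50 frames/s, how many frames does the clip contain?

91902 frames

Frames = 1838.04 × 50 = 91902.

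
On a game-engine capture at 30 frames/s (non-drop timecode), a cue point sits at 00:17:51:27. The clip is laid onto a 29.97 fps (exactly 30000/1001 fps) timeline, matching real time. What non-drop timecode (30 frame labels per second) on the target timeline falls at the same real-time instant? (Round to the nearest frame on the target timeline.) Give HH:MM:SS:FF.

Source frame index: (0×3600 + 17×60 + 51) × 30 + 27 = 32157.
Real time: 32157 / (30) = 10719/10 s.
Target frame: (10719/10) × (30000/1001) = 32157000/1001 ≈ 32124.875 → 32125.
At 30 labels/s: frame 32125 → 00:17:50:25.

00:17:50:25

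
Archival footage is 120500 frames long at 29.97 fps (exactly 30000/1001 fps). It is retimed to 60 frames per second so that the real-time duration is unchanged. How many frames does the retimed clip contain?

241241 frames

Target frames = source frames × (target rate / source rate) = 120500 × (60)/(30000/1001) = 120500 × 1001/500 = 241241.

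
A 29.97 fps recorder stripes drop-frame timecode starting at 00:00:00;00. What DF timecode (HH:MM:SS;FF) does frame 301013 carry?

02:47:23;25

Ten DF minutes hold 17982 frames, so frame 301013 lies in block 16 (frames 287712–305693) with 13301 frames into that block.
The block's first minute is 1800 frames and the rest 1798 each; 13301 frames reaches minute 7, so 16 × 18 + 7 × 2 = 302 labels have been skipped so far.
Adding those back, label number 301013 + 302 = 301315 at 30 labels/s is 10043 s + 25 f = 2 h 47 min 23 s frame 25, i.e. 02:47:23;25.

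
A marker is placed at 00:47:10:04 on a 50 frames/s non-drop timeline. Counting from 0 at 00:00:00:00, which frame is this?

Total seconds to the label: (0 × 3600 + 47 × 60 + 10) = 2830.
Frame index = 2830 × 50 + 4 = 141504.

141504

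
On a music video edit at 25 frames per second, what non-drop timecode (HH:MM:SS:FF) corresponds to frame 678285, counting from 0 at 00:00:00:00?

678285 ÷ 25 = 27131 full seconds, remainder 10 frames.
27131 s = 7 h 32 min 11 s.
Timecode: 07:32:11:10.

07:32:11:10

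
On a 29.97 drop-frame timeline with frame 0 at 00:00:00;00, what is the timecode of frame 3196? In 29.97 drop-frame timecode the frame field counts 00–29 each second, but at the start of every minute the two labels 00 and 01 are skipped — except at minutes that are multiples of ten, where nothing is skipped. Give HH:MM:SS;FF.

00:01:46;18

Each 10-minute DF block holds 10 × 60 × 30 − 9 × 2 = 17982 frames. 3196 ÷ 17982 → 0 full blocks, remainder 3196.
Within the partial block the first minute is 1800 frames and each further minute 1798, so 1 further minute boundary passed. Total skipped labels = 18 × 0 + 2 × 1 = 2.
Non-drop label index = 3196 + 2 = 3198; at 30 labels/s that is 00:01:46:18, i.e. DF 00:01:46;18.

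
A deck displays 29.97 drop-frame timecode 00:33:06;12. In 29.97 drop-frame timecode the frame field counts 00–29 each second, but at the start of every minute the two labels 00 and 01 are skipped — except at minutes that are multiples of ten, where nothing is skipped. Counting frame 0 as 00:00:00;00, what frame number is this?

As if non-drop at 30 labels/s: (0 × 3600 + 33 × 60 + 6) × 30 + 12 = 59592.
Minute boundaries passed: 33; those not divisible by 10: 33 − 3 = 30; dropped labels = 2 × 30 = 60.
Actual frame index = 59592 − 60 = 59532.

59532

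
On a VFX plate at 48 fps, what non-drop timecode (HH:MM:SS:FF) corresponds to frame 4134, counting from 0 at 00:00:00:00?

4134 ÷ 48 = 86 full seconds, remainder 6 frames.
86 s = 0 h 1 min 26 s.
Timecode: 00:01:26:06.

00:01:26:06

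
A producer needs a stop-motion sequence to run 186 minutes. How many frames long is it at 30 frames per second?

186 min = 11160 s.
Frames = 11160 × 30 = 334800.

334800 frames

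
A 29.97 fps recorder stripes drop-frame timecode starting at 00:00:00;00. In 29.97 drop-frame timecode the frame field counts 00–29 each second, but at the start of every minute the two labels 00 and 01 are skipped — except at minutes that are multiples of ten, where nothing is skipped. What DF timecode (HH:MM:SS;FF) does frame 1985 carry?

Ten DF minutes hold 17982 frames, so frame 1985 lies in block 0 (frames 0–17981) with 1985 frames into that block.
The block's first minute is 1800 frames and the rest 1798 each; 1985 frames reaches minute 1, so 0 × 18 + 1 × 2 = 2 labels have been skipped so far.
Adding those back, label number 1985 + 2 = 1987 at 30 labels/s is 66 s + 7 f = 0 h 1 min 6 s frame 7, i.e. 00:01:06;07.

00:01:06;07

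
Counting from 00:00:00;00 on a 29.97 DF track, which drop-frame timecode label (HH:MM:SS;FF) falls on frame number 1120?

00:00:37;10

Each 10-minute DF block holds 10 × 60 × 30 − 9 × 2 = 17982 frames. 1120 ÷ 17982 → 0 full blocks, remainder 1120.
Within the partial block the first minute is 1800 frames and each further minute 1798, so 0 further minute boundaries passed. Total skipped labels = 18 × 0 + 2 × 0 = 0.
Non-drop label index = 1120 + 0 = 1120; at 30 labels/s that is 00:00:37:10, i.e. DF 00:00:37;10.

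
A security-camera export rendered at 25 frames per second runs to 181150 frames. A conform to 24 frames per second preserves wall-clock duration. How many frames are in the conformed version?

Target frames = source frames × (target rate / source rate) = 181150 × (24)/(25) = 181150 × 24/25 = 173904.

173904 frames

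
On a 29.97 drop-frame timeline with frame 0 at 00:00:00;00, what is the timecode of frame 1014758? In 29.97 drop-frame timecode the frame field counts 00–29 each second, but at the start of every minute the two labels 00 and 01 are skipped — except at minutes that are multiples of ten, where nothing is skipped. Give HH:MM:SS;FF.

Ten DF minutes hold 17982 frames, so frame 1014758 lies in block 56 (frames 1006992–1024973) with 7766 frames into that block.
The block's first minute is 1800 frames and the rest 1798 each; 7766 frames reaches minute 4, so 56 × 18 + 4 × 2 = 1016 labels have been skipped so far.
Adding those back, label number 1014758 + 1016 = 1015774 at 30 labels/s is 33859 s + 4 f = 9 h 24 min 19 s frame 4, i.e. 09:24:19;04.

09:24:19;04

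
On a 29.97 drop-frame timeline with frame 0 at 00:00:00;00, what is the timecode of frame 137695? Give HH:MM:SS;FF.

01:16:34;13

Each 10-minute DF block holds 10 × 60 × 30 − 9 × 2 = 17982 frames. 137695 ÷ 17982 → 7 full blocks, remainder 11821.
Within the partial block the first minute is 1800 frames and each further minute 1798, so 6 further minute boundaries passed. Total skipped labels = 18 × 7 + 2 × 6 = 138.
Non-drop label index = 137695 + 138 = 137833; at 30 labels/s that is 01:16:34:13, i.e. DF 01:16:34;13.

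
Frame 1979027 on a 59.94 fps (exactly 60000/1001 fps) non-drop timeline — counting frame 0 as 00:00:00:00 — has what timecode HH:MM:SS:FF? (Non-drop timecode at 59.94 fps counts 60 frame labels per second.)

1979027 ÷ 60 = 32983 full seconds, remainder 47 frames.
32983 s = 9 h 9 min 43 s.
Timecode: 09:09:43:47.

09:09:43:47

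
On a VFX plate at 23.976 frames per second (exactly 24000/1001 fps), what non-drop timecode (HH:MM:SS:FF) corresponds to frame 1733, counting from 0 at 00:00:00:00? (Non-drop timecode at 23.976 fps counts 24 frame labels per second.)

00:01:12:05

1733 ÷ 24 = 72 full seconds, remainder 5 frames.
72 s = 0 h 1 min 12 s.
Timecode: 00:01:12:05.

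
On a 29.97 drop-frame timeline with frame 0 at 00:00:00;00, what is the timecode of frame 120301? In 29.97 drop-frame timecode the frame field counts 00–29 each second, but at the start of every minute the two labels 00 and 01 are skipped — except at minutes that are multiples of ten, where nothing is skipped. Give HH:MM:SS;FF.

Ten DF minutes hold 17982 frames, so frame 120301 lies in block 6 (frames 107892–125873) with 12409 frames into that block.
The block's first minute is 1800 frames and the rest 1798 each; 12409 frames reaches minute 6, so 6 × 18 + 6 × 2 = 120 labels have been skipped so far.
Adding those back, label number 120301 + 120 = 120421 at 30 labels/s is 4014 s + 1 f = 1 h 6 min 54 s frame 1, i.e. 01:06:54;01.

01:06:54;01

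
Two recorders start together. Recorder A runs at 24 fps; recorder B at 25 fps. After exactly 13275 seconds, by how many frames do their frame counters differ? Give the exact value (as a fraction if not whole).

A emits 24 × 13275 = 318600 frames; B emits 25 × 13275 = 331875.
Difference = 13275 frames; B is ahead of A.

13275 frames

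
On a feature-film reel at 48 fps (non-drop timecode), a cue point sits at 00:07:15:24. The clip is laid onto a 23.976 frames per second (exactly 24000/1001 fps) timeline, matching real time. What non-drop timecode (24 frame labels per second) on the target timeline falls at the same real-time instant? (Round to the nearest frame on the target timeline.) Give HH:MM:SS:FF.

00:07:15:02

Source frame index: (0×3600 + 7×60 + 15) × 48 + 24 = 20904.
Real time: 20904 / (48) = 871/2 s.
Target frame: (871/2) × (24000/1001) = 804000/77 ≈ 10441.558 → 10442.
At 24 labels/s: frame 10442 → 00:07:15:02.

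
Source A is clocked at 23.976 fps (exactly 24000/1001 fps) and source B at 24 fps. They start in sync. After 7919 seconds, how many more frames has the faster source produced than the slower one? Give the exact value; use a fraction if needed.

190056/1001 frames

A emits 24000/1001 × 7919 = 190056000/1001 frames; B emits 24 × 7919 = 190056.
Difference = 190056/1001 frames (≈ 189.8661); B is ahead of A.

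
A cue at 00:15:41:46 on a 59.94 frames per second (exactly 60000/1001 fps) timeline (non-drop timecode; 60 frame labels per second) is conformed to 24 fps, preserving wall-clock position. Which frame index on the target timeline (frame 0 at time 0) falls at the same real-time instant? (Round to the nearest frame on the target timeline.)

frame 22625

Source frame index: (0×3600 + 15×60 + 41) × 60 + 46 = 56506.
Real time: 56506 / (60000/1001) = 28281253/30000 s.
Target frame: (28281253/30000) × (24) = 28281253/1250 ≈ 22625.002 → 22625.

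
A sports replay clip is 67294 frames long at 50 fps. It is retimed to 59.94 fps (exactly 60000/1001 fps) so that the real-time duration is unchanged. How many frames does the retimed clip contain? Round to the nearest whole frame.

Frames at target rate = 67294 × (60000/1001) / (50) = 80752800/1001 ≈ 80672.128.
Nearest whole frame: 80672.

80672 frames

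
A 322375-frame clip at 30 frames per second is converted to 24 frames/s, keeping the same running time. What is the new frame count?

Target frames = source frames × (target rate / source rate) = 322375 × (24)/(30) = 322375 × 4/5 = 257900.

257900 frames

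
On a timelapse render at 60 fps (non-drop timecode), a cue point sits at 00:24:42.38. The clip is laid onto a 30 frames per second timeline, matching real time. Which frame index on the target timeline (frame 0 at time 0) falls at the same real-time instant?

frame 44479

Source frame index: (0×3600 + 24×60 + 42) × 60 + 38 = 88958.
Real time: 88958 / (60) = 44479/30 s.
Target frame: (44479/30) × (30) = 44479.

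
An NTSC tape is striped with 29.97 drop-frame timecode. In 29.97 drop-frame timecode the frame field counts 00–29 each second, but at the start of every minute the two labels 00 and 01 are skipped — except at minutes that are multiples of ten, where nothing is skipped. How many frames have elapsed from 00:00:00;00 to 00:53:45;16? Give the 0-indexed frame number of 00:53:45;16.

As if non-drop at 30 labels/s: (0 × 3600 + 53 × 60 + 45) × 30 + 16 = 96766.
Minute boundaries passed: 53; those not divisible by 10: 53 − 5 = 48; dropped labels = 2 × 48 = 96.
Actual frame index = 96766 − 96 = 96670.

96670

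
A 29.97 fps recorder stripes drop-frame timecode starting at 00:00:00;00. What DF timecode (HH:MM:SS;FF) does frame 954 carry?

Ten DF minutes hold 17982 frames, so frame 954 lies in block 0 (frames 0–17981) with 954 frames into that block.
The block's first minute is 1800 frames and the rest 1798 each; 954 frames reaches minute 0, so 0 × 18 + 0 × 2 = 0 labels have been skipped so far.
Adding those back, label number 954 + 0 = 954 at 30 labels/s is 31 s + 24 f = 0 h 0 min 31 s frame 24, i.e. 00:00:31;24.

00:00:31;24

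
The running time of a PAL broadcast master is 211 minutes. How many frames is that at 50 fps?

633000 frames

211 min = 12660 s.
Frames = 12660 × 50 = 633000.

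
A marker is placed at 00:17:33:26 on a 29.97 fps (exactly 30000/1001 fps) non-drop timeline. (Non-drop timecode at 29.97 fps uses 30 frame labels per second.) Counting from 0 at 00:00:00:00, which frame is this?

31616

Total seconds to the label: (0 × 3600 + 17 × 60 + 33) = 1053.
Frame index = 1053 × 30 + 26 = 31616.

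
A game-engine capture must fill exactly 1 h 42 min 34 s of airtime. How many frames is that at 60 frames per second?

369240 frames

1 h 42 min 34 s = 6154 s.
Frames = 6154 × 60 = 369240.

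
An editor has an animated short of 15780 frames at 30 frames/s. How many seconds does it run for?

526 seconds

Running time = 15780 / (30) = 526 s.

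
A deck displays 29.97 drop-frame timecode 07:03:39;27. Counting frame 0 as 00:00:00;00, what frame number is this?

Complete 10-minute blocks: 42, each 17982 frames → 755244.
Remaining 3 whole minutes in the current block: 1800 + 2 × 1798 = 5396 frames.
Within the current minute: 39 × 30 + 27 − 2 = 1195 (labels ;00/;01 skipped at this minute). Total = 755244 + 5396 + 1195 = 761835.

761835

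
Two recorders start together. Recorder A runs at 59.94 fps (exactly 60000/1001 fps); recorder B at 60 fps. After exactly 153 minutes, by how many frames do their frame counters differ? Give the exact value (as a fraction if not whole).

153 min = 9180 s.
A emits 60000/1001 × 9180 = 550800000/1001 frames; B emits 60 × 9180 = 550800.
Difference = 550800/1001 frames (≈ 550.2498); B is ahead of A.

550800/1001 frames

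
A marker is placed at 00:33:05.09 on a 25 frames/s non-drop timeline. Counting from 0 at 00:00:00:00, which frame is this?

Total seconds to the label: (0 × 3600 + 33 × 60 + 5) = 1985.
Frame index = 1985 × 25 + 9 = 49634.

frame 49634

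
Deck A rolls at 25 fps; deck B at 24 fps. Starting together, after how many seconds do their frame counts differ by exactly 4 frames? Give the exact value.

The gap grows by |24 − 25| = 1 frame per second.
Time for a 4-frame gap: 4 ÷ (1) = 4 s.

4 seconds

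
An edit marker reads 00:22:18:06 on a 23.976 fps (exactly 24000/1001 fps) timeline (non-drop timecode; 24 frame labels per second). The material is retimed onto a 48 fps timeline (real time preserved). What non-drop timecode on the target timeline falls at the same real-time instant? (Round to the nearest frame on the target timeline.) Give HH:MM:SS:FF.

Source frame index: (0×3600 + 22×60 + 18) × 24 + 6 = 32118.
Real time: 32118 / (24000/1001) = 5358353/4000 s.
Target frame: (5358353/4000) × (48) = 16075059/250 ≈ 64300.236 → 64300.
At 48 labels/s: frame 64300 → 00:22:19:28.

00:22:19:28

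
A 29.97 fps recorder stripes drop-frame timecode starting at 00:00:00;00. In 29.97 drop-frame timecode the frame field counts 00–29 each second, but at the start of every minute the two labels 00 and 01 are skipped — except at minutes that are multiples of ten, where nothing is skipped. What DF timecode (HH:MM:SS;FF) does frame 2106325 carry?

19:31:21;03

Each 10-minute DF block holds 10 × 60 × 30 − 9 × 2 = 17982 frames. 2106325 ÷ 17982 → 117 full blocks, remainder 2431.
Within the partial block the first minute is 1800 frames and each further minute 1798, so 1 further minute boundary passed. Total skipped labels = 18 × 117 + 2 × 1 = 2108.
Non-drop label index = 2106325 + 2108 = 2108433; at 30 labels/s that is 19:31:21:03, i.e. DF 19:31:21;03.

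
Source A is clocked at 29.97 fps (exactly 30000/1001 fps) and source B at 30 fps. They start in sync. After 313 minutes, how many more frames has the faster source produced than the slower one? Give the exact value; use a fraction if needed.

313 min = 18780 s.
A emits 30000/1001 × 18780 = 563400000/1001 frames; B emits 30 × 18780 = 563400.
Difference = 563400/1001 frames (≈ 562.8372); B is ahead of A.

563400/1001 frames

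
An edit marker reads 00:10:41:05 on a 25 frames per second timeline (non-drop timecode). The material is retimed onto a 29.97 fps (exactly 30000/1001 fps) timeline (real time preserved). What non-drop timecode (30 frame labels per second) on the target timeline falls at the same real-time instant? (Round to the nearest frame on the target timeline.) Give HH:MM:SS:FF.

00:10:40:17

Source frame index: (0×3600 + 10×60 + 41) × 25 + 5 = 16030.
Real time: 16030 / (25) = 3206/5 s.
Target frame: (3206/5) × (30000/1001) = 2748000/143 ≈ 19216.783 → 19217.
At 30 labels/s: frame 19217 → 00:10:40:17.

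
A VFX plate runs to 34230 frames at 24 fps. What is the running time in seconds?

1426.25 seconds

Running time = 34230 / (24) = 1426.25 s.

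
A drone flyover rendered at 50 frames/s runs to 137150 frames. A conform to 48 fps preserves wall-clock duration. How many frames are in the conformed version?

131664 frames

Target frames = source frames × (target rate / source rate) = 137150 × (48)/(50) = 137150 × 24/25 = 131664.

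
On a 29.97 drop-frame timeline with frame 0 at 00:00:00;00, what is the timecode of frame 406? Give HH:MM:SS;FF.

Each 10-minute DF block holds 10 × 60 × 30 − 9 × 2 = 17982 frames. 406 ÷ 17982 → 0 full blocks, remainder 406.
Within the partial block the first minute is 1800 frames and each further minute 1798, so 0 further minute boundaries passed. Total skipped labels = 18 × 0 + 2 × 0 = 0.
Non-drop label index = 406 + 0 = 406; at 30 labels/s that is 00:00:13:16, i.e. DF 00:00:13;16.

00:00:13;16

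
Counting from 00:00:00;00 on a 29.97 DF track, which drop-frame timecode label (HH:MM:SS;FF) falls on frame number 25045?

Ten DF minutes hold 17982 frames, so frame 25045 lies in block 1 (frames 17982–35963) with 7063 frames into that block.
The block's first minute is 1800 frames and the rest 1798 each; 7063 frames reaches minute 3, so 1 × 18 + 3 × 2 = 24 labels have been skipped so far.
Adding those back, label number 25045 + 24 = 25069 at 30 labels/s is 835 s + 19 f = 0 h 13 min 55 s frame 19, i.e. 00:13:55;19.

00:13:55;19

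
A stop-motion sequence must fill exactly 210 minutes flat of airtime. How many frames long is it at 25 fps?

315000 frames

210 min = 12600 s.
Frames = 12600 × 25 = 315000.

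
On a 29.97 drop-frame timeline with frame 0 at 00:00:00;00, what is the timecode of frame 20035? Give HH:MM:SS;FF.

00:11:08;15

Each 10-minute DF block holds 10 × 60 × 30 − 9 × 2 = 17982 frames. 20035 ÷ 17982 → 1 full block, remainder 2053.
Within the partial block the first minute is 1800 frames and each further minute 1798, so 1 further minute boundary passed. Total skipped labels = 18 × 1 + 2 × 1 = 20.
Non-drop label index = 20035 + 20 = 20055; at 30 labels/s that is 00:11:08:15, i.e. DF 00:11:08;15.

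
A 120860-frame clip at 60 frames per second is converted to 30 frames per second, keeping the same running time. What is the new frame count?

60430 frames

Frames at target rate = 120860 × (30) / (60) = 60430.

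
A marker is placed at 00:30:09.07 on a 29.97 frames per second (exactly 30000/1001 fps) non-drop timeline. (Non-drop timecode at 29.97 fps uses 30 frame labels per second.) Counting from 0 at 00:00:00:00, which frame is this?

frame 54277

Total seconds to the label: (0 × 3600 + 30 × 60 + 9) = 1809.
Frame index = 1809 × 30 + 7 = 54277.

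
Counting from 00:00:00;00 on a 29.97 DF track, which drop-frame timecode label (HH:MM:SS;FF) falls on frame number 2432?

Ten DF minutes hold 17982 frames, so frame 2432 lies in block 0 (frames 0–17981) with 2432 frames into that block.
The block's first minute is 1800 frames and the rest 1798 each; 2432 frames reaches minute 1, so 0 × 18 + 1 × 2 = 2 labels have been skipped so far.
Adding those back, label number 2432 + 2 = 2434 at 30 labels/s is 81 s + 4 f = 0 h 1 min 21 s frame 4, i.e. 00:01:21;04.

00:01:21;04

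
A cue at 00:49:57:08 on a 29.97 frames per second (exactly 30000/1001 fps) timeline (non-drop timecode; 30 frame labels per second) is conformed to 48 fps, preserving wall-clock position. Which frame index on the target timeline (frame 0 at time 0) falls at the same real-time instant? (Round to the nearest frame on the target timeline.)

Source frame index: (0×3600 + 49×60 + 57) × 30 + 8 = 89918.
Real time: 89918 / (30000/1001) = 45003959/15000 s.
Target frame: (45003959/15000) × (48) = 90007918/625 ≈ 144012.669 → 144013.

frame 144013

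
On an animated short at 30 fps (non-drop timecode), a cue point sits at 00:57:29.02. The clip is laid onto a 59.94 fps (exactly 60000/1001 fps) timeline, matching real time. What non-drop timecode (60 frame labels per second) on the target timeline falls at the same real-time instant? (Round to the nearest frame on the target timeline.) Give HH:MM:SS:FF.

00:57:25:37

Source frame index: (0×3600 + 57×60 + 29) × 30 + 2 = 103472.
Real time: 103472 / (30) = 51736/15 s.
Target frame: (51736/15) × (60000/1001) = 206944000/1001 ≈ 206737.263 → 206737.
At 60 labels/s: frame 206737 → 00:57:25:37.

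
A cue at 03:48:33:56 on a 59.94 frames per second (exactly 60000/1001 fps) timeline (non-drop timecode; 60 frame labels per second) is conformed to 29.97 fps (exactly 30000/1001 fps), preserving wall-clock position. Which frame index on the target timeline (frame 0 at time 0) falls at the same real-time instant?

Source frame index: (3×3600 + 48×60 + 33) × 60 + 56 = 822836.
Real time: 822836 / (60000/1001) = 205914709/15000 s.
Target frame: (205914709/15000) × (30000/1001) = 411418.

frame 411418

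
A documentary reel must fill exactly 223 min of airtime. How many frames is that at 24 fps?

223 min = 13380 s.
Frames = 13380 × 24 = 321120.

321120 frames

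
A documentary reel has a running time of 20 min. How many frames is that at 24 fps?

28800 frames

20 min = 1200 s.
Frames = 1200 × 24 = 28800.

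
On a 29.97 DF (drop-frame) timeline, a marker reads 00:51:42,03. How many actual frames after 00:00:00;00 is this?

As if non-drop at 30 labels/s: (0 × 3600 + 51 × 60 + 42) × 30 + 3 = 93063.
Minute boundaries passed: 51; those not divisible by 10: 51 − 5 = 46; dropped labels = 2 × 46 = 92.
Actual frame index = 93063 − 92 = 92971.

92971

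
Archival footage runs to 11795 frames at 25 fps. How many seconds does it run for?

Running time = 11795 / (25) = 471.8 s.

471.8 seconds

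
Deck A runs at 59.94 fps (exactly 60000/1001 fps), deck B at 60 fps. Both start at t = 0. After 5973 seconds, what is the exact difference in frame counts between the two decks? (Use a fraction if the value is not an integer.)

A emits 60000/1001 × 5973 = 32580000/91 frames; B emits 60 × 5973 = 358380.
Difference = 32580/91 frames (≈ 358.0220); B is ahead of A.

32580/91 frames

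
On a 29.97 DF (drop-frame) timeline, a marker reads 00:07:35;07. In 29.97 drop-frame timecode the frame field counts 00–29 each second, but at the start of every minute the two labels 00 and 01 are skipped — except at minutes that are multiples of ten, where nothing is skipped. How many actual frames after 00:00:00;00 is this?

Complete 10-minute blocks: 0, each 17982 frames → 0.
Remaining 7 whole minutes in the current block: 1800 + 6 × 1798 = 12588 frames.
Within the current minute: 35 × 30 + 7 − 2 = 1055 (labels ;00/;01 skipped at this minute). Total = 0 + 12588 + 1055 = 13643.

13643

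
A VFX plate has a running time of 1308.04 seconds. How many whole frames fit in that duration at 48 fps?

Frames = 1308.04 × 48 = 1569648/25 ≈ 62785.9200.
Complete frames: 62785.

62785 frames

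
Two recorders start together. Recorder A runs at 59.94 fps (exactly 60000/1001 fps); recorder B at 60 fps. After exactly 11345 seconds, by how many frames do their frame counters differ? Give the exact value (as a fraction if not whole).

680700/1001 frames

A emits 60000/1001 × 11345 = 680700000/1001 frames; B emits 60 × 11345 = 680700.
Difference = 680700/1001 frames (≈ 680.0200); B is ahead of A.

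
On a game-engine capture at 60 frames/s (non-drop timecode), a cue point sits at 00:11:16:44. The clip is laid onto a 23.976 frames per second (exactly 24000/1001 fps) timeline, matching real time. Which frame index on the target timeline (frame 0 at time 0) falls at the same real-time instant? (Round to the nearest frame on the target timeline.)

Source frame index: (0×3600 + 11×60 + 16) × 60 + 44 = 40604.
Real time: 40604 / (60) = 10151/15 s.
Target frame: (10151/15) × (24000/1001) = 16241600/1001 ≈ 16225.375 → 16225.

frame 16225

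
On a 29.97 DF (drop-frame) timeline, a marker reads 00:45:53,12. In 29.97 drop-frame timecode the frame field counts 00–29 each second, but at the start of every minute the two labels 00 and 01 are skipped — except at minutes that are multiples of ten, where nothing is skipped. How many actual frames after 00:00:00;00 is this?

Complete 10-minute blocks: 4, each 17982 frames → 71928.
Remaining 5 whole minutes in the current block: 1800 + 4 × 1798 = 8992 frames.
Within the current minute: 53 × 30 + 12 − 2 = 1600 (labels ;00/;01 skipped at this minute). Total = 71928 + 8992 + 1600 = 82520.

82520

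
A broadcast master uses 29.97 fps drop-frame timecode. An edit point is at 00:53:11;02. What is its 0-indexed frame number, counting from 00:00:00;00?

Complete 10-minute blocks: 5, each 17982 frames → 89910.
Remaining 3 whole minutes in the current block: 1800 + 2 × 1798 = 5396 frames.
Within the current minute: 11 × 30 + 2 − 2 = 330 (labels ;00/;01 skipped at this minute). Total = 89910 + 5396 + 330 = 95636.

95636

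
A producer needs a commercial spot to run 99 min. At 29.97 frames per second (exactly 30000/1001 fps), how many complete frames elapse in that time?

178021 frames

99 min = 5940 s.
Frames = 5940 × 30000/1001 = 16200000/91 ≈ 178021.9780.
Complete frames: 178021.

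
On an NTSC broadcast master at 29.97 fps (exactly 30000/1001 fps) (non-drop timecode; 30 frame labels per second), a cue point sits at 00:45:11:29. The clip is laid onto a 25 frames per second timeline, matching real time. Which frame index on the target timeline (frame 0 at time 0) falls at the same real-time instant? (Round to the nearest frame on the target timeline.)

Source frame index: (0×3600 + 45×60 + 11) × 30 + 29 = 81359.
Real time: 81359 / (30000/1001) = 81440359/30000 s.
Target frame: (81440359/30000) × (25) = 81440359/1200 ≈ 67866.966 → 67867.

frame 67867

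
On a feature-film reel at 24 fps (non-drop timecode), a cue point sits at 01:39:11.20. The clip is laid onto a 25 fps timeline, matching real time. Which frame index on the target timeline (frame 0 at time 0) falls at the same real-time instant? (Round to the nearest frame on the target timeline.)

Source frame index: (1×3600 + 39×60 + 11) × 24 + 20 = 142844.
Real time: 142844 / (24) = 35711/6 s.
Target frame: (35711/6) × (25) = 892775/6 ≈ 148795.833 → 148796.

frame 148796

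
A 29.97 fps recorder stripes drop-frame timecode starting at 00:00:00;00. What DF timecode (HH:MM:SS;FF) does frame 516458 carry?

Each 10-minute DF block holds 10 × 60 × 30 − 9 × 2 = 17982 frames. 516458 ÷ 17982 → 28 full blocks, remainder 12962.
Within the partial block the first minute is 1800 frames and each further minute 1798, so 7 further minute boundaries passed. Total skipped labels = 18 × 28 + 2 × 7 = 518.
Non-drop label index = 516458 + 518 = 516976; at 30 labels/s that is 04:47:12:16, i.e. DF 04:47:12;16.

04:47:12;16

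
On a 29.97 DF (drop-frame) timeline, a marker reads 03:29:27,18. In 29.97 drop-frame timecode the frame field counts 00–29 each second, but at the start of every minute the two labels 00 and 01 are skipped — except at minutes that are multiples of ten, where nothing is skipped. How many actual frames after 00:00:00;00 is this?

Complete 10-minute blocks: 20, each 17982 frames → 359640.
Remaining 9 whole minutes in the current block: 1800 + 8 × 1798 = 16184 frames.
Within the current minute: 27 × 30 + 18 − 2 = 826 (labels ;00/;01 skipped at this minute). Total = 359640 + 16184 + 826 = 376650.

376650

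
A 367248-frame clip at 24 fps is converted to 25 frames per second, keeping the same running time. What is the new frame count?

382550 frames

Target frames = source frames × (target rate / source rate) = 367248 × (25)/(24) = 367248 × 25/24 = 382550.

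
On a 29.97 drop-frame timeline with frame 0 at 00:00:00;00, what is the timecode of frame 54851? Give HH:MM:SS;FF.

Each 10-minute DF block holds 10 × 60 × 30 − 9 × 2 = 17982 frames. 54851 ÷ 17982 → 3 full blocks, remainder 905.
Within the partial block the first minute is 1800 frames and each further minute 1798, so 0 further minute boundaries passed. Total skipped labels = 18 × 3 + 2 × 0 = 54.
Non-drop label index = 54851 + 54 = 54905; at 30 labels/s that is 00:30:30:05, i.e. DF 00:30:30;05.

00:30:30;05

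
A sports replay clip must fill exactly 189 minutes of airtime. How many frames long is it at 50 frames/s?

189 min = 11340 s.
Frames = 11340 × 50 = 567000.

567000 frames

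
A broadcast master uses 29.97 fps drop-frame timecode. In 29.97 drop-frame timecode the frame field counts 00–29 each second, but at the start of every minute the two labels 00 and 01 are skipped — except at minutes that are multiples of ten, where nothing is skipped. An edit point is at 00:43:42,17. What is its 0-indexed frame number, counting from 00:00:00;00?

78599

Complete 10-minute blocks: 4, each 17982 frames → 71928.
Remaining 3 whole minutes in the current block: 1800 + 2 × 1798 = 5396 frames.
Within the current minute: 42 × 30 + 17 − 2 = 1275 (labels ;00/;01 skipped at this minute). Total = 71928 + 5396 + 1275 = 78599.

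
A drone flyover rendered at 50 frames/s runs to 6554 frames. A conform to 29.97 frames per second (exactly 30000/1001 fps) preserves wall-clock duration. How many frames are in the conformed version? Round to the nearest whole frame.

Frames at target rate = 6554 × (30000/1001) / (50) = 3932400/1001 ≈ 3928.472.
Nearest whole frame: 3928.

3928 frames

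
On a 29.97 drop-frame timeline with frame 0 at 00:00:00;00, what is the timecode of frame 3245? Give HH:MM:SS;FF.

00:01:48;07

Each 10-minute DF block holds 10 × 60 × 30 − 9 × 2 = 17982 frames. 3245 ÷ 17982 → 0 full blocks, remainder 3245.
Within the partial block the first minute is 1800 frames and each further minute 1798, so 1 further minute boundary passed. Total skipped labels = 18 × 0 + 2 × 1 = 2.
Non-drop label index = 3245 + 2 = 3247; at 30 labels/s that is 00:01:48:07, i.e. DF 00:01:48;07.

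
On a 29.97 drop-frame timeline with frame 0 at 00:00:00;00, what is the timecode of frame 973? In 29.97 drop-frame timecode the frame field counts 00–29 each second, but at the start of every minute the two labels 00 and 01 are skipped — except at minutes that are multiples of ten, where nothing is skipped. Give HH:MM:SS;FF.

00:00:32;13

Ten DF minutes hold 17982 frames, so frame 973 lies in block 0 (frames 0–17981) with 973 frames into that block.
The block's first minute is 1800 frames and the rest 1798 each; 973 frames reaches minute 0, so 0 × 18 + 0 × 2 = 0 labels have been skipped so far.
Adding those back, label number 973 + 0 = 973 at 30 labels/s is 32 s + 13 f = 0 h 0 min 32 s frame 13, i.e. 00:00:32;13.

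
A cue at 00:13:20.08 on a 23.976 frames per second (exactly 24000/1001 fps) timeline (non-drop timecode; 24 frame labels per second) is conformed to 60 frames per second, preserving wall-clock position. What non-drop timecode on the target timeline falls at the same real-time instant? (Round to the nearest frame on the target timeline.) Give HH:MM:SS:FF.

00:13:21:08

Source frame index: (0×3600 + 13×60 + 20) × 24 + 8 = 19208.
Real time: 19208 / (24000/1001) = 2403401/3000 s.
Target frame: (2403401/3000) × (60) = 2403401/50 ≈ 48068.020 → 48068.
At 60 labels/s: frame 48068 → 00:13:21:08.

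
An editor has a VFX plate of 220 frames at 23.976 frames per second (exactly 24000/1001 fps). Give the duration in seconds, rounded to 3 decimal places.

Running time = 220 × 1001/24000 = 11011/1200 s ≈ 9.176 s.

9.176 seconds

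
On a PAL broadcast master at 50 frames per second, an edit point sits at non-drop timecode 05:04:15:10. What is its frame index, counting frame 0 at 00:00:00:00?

912760

Total seconds to the label: (5 × 3600 + 4 × 60 + 15) = 18255.
Frame index = 18255 × 50 + 10 = 912760.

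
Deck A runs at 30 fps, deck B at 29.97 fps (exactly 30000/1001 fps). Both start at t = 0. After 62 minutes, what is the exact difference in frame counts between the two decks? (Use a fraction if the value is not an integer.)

62 min = 3720 s.
A emits 30 × 3720 = 111600 frames; B emits 30000/1001 × 3720 = 111600000/1001.
Difference = 111600/1001 frames (≈ 111.4885); B is behind A.

111600/1001 frames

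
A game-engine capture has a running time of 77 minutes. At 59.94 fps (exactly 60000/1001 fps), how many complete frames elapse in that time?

77 min = 4620 s.
Frames = 4620 × 60000/1001 = 3600000/13 ≈ 276923.0769.
Complete frames: 276923.

276923 frames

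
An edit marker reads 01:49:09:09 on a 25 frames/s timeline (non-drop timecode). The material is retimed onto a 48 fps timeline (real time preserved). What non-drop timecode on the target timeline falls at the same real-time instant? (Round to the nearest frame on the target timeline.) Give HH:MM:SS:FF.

Source frame index: (1×3600 + 49×60 + 9) × 25 + 9 = 163734.
Real time: 163734 / (25) = 163734/25 s.
Target frame: (163734/25) × (48) = 7859232/25 ≈ 314369.280 → 314369.
At 48 labels/s: frame 314369 → 01:49:09:17.

01:49:09:17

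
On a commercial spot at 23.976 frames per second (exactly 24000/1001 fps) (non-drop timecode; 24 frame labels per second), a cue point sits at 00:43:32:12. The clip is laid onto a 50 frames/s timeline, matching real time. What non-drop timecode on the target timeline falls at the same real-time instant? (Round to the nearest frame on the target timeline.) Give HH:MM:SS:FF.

00:43:35:06

Source frame index: (0×3600 + 43×60 + 32) × 24 + 12 = 62700.
Real time: 62700 / (24000/1001) = 209209/80 s.
Target frame: (209209/80) × (50) = 1046045/8 ≈ 130755.625 → 130756.
At 50 labels/s: frame 130756 → 00:43:35:06.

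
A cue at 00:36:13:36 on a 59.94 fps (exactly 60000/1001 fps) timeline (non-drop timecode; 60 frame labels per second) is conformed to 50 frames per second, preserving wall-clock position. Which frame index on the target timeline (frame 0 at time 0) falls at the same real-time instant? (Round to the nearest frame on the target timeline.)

frame 108789

Source frame index: (0×3600 + 36×60 + 13) × 60 + 36 = 130416.
Real time: 130416 / (60000/1001) = 2719717/1250 s.
Target frame: (2719717/1250) × (50) = 2719717/25 ≈ 108788.680 → 108789.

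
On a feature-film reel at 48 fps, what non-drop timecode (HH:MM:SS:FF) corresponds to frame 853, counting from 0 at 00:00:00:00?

00:00:17:37

853 ÷ 48 = 17 full seconds, remainder 37 frames.
17 s = 0 h 0 min 17 s.
Timecode: 00:00:17:37.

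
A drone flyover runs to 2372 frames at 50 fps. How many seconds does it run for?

Running time = 2372 / (50) = 47.44 s.

47.44 seconds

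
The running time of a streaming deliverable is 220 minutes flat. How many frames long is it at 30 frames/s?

396000 frames

220 min = 13200 s.
Frames = 13200 × 30 = 396000.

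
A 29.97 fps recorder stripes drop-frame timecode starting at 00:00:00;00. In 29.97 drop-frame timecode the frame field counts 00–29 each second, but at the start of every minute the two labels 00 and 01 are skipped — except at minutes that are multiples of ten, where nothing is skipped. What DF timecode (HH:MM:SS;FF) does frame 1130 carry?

Each 10-minute DF block holds 10 × 60 × 30 − 9 × 2 = 17982 frames. 1130 ÷ 17982 → 0 full blocks, remainder 1130.
Within the partial block the first minute is 1800 frames and each further minute 1798, so 0 further minute boundaries passed. Total skipped labels = 18 × 0 + 2 × 0 = 0.
Non-drop label index = 1130 + 0 = 1130; at 30 labels/s that is 00:00:37:20, i.e. DF 00:00:37;20.

00:00:37;20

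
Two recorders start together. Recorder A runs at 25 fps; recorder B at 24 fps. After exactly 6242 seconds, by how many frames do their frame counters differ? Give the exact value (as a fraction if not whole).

A emits 25 × 6242 = 156050 frames; B emits 24 × 6242 = 149808.
Difference = 6242 frames; B is behind A.

6242 frames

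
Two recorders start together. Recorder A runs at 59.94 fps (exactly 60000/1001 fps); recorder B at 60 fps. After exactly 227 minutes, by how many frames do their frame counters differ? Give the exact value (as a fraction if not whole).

817200/1001 frames

227 min = 13620 s.
A emits 60000/1001 × 13620 = 817200000/1001 frames; B emits 60 × 13620 = 817200.
Difference = 817200/1001 frames (≈ 816.3836); B is ahead of A.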